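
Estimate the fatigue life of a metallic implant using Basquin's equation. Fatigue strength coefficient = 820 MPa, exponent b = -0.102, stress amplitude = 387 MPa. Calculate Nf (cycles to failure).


sigma_a = sigma_f' * (2Nf)^b
2Nf = (sigma_a/sigma_f')^(1/b)
2Nf = (387/820)^(1/-0.102)
2Nf = 1574.2987
Nf = 787.1


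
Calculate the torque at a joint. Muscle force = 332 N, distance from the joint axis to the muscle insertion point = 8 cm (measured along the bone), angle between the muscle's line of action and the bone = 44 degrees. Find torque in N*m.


Torque = F * d * sin(theta)   (moment arm = d*sin(theta))
d = 8 cm = 0.08 m
Torque = 332 * 0.08 * sin(44)
Torque = 18.45 N*m


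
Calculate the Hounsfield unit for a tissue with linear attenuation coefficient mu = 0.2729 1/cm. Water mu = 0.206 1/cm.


HU = ((mu_tissue - mu_water) / mu_water) * 1000
HU = ((0.2729 - 0.206) / 0.206) * 1000
HU = 324.8


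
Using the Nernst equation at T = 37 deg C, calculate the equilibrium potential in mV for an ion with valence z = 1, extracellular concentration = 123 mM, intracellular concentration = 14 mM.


E = (RT/(zF)) * ln(C_out/C_in)
T = 37 + 273.15 = 310.15 K
E = (8.314 * 310.15 / (1 * 96485)) * ln(123/14)
E = 58.08 mV


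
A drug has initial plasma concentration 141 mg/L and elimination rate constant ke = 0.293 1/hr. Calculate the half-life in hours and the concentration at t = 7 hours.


t_half = ln(2) / ke = 0.693147 / 0.293 = 2.366 hr
C(t) = C0 * exp(-ke*t) = 141 * exp(-0.293*7)
C(7) = 18.13 mg/L


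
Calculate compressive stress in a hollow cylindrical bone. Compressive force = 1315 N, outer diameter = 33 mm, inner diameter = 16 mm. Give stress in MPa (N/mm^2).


A = pi*(r_o^2 - r_i^2)
r_o = 16.5 mm, r_i = 8 mm
A = 654.237 mm^2
sigma = F/A = 1315 / 654.237
sigma = 2.01 MPa


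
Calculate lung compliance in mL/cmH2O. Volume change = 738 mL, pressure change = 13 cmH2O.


C = dV / dP
C = 738 / 13
C = 56.77 mL/cmH2O


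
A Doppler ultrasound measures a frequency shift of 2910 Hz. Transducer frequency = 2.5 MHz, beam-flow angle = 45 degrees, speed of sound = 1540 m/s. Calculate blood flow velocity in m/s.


v = fd * c / (2 * f0 * cos(theta))
v = 2910 * 1540 / (2 * 2.5000e+06 * cos(45))
v = 1.268 m/s


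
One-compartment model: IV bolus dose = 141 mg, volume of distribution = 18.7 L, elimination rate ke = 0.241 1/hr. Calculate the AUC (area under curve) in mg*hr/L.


C0 = Dose/Vd = 141/18.7 = 7.54011 mg/L
AUC = C0/ke = 7.54011/0.241
AUC = 31.29 mg*hr/L


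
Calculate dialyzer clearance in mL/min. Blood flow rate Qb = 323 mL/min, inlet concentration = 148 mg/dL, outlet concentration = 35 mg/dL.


K = Qb * (Cb_in - Cb_out) / Cb_in
K = 323 * (148 - 35) / 148
K = 246.6 mL/min


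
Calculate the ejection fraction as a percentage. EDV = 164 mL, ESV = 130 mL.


SV = EDV - ESV = 164 - 130 = 34 mL
EF = SV/EDV * 100 = 34/164 * 100
EF = 20.73%


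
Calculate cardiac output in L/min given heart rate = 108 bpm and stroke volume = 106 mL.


CO = HR * SV
CO = 108 * 106 / 1000
CO = 11.45 L/min


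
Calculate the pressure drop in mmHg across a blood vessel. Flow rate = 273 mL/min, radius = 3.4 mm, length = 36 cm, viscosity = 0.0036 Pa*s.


dP = 8*mu*L*Q / (pi*r^4)
Q = 273 mL/min = 4.55e-06 m^3/s
dP = 112.368 Pa = 112.368 / 133.322 mmHg = 0.8428 mmHg


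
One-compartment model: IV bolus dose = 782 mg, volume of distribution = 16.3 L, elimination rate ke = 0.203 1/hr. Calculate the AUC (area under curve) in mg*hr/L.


C0 = Dose/Vd = 782/16.3 = 47.9755 mg/L
AUC = C0/ke = 47.9755/0.203
AUC = 236.3 mg*hr/L


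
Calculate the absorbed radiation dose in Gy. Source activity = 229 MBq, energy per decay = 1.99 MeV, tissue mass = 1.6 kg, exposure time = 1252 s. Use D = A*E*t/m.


A = 229 MBq = 2.2900e+08 Bq
E = 1.99 MeV = 3.18798e-13 J
D = A*E*t/m = 2.2900e+08*3.18798e-13*1252/1.6
D = 0.05713 Gy


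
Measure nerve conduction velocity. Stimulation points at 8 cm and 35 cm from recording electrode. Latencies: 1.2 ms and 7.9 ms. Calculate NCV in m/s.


Distance = (35 - 8) / 100 = 0.27 m
dt = (7.9 - 1.2) / 1000 = 0.0067 s
NCV = dist / dt = 40.3 m/s


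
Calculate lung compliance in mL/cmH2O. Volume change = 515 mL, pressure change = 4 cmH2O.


C = dV / dP
C = 515 / 4
C = 128.8 mL/cmH2O


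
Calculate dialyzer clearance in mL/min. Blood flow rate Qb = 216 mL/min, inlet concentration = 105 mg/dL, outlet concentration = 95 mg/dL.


K = Qb * (Cb_in - Cb_out) / Cb_in
K = 216 * (105 - 95) / 105
K = 20.57 mL/min


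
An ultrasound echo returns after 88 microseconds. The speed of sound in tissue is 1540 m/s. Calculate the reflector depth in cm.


depth = c * t / 2
t = 88 us = 8.8000e-05 s
depth = 1540 * 8.8000e-05 / 2
depth = 0.06776 m = 6.776 cm


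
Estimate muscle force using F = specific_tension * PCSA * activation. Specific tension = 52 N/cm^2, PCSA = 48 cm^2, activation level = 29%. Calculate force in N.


F = sigma * PCSA * activation
F = 52 * 48 * 0.29
F = 723.8 N


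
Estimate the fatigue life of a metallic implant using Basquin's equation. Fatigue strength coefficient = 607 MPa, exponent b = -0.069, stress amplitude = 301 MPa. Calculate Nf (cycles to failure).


sigma_a = sigma_f' * (2Nf)^b
2Nf = (sigma_a/sigma_f')^(1/b)
2Nf = (301/607)^(1/-0.069)
2Nf = 25990.488
Nf = 1.3e+04


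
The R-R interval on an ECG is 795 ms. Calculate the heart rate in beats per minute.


HR = 60 / RR_interval(s)
RR = 795 ms = 0.795 s
HR = 60 / 0.795 = 75.47 bpm


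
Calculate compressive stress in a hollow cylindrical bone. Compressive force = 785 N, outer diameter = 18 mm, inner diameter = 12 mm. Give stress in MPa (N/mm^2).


A = pi*(r_o^2 - r_i^2)
r_o = 9 mm, r_i = 6 mm
A = 141.372 mm^2
sigma = F/A = 785 / 141.372
sigma = 5.553 MPa


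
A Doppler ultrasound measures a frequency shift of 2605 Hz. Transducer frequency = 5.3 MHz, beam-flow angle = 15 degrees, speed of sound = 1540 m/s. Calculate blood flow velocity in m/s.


v = fd * c / (2 * f0 * cos(theta))
v = 2605 * 1540 / (2 * 5.3000e+06 * cos(15))
v = 0.3918 m/s


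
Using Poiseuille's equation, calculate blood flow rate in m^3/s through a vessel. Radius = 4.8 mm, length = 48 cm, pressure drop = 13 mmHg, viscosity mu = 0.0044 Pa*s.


Q = pi*r^4*dP / (8*mu*L)
r = 0.0048 m, L = 0.48 m
dP = 13 mmHg = 1733.186 Pa
Q = 1.7107e-04 m^3/s


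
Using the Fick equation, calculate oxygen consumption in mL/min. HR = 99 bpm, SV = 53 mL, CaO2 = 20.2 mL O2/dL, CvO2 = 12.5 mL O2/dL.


CO = HR*SV = 99*53/1000 = 5.247 L/min
a-v O2 diff = 20.2 - 12.5 = 7.7 mL/dL
VO2 = CO * (CaO2-CvO2) * 10 dL/L
VO2 = 5.247 * 7.7 * 10
VO2 = 404 mL/min


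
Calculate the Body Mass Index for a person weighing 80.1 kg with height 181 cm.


BMI = weight / height^2
height = 181 cm = 1.81 m
BMI = 80.1 / 1.81^2
BMI = 24.45 kg/m^2


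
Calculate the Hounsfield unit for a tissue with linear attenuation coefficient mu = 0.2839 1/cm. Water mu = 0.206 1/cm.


HU = ((mu_tissue - mu_water) / mu_water) * 1000
HU = ((0.2839 - 0.206) / 0.206) * 1000
HU = 378.2


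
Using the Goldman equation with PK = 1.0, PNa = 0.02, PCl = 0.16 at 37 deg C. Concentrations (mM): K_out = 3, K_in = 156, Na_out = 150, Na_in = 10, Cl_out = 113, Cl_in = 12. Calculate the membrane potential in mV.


Vm = (RT/F)*ln((PK*Ko + PNa*Nao + PCl*Cli)/(PK*Ki + PNa*Nai + PCl*Clo))
Numer = 7.92, Denom = 174.28
Vm = -82.62 mV


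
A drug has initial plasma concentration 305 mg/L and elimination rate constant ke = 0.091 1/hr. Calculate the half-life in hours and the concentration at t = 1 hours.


t_half = ln(2) / ke = 0.693147 / 0.091 = 7.617 hr
C(t) = C0 * exp(-ke*t) = 305 * exp(-0.091*1)
C(1) = 278.5 mg/L


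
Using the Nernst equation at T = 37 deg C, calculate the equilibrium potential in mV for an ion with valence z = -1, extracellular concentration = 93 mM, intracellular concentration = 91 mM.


E = (RT/(zF)) * ln(C_out/C_in)
T = 37 + 273.15 = 310.15 K
E = (8.314 * 310.15 / (-1 * 96485)) * ln(93/91)
E = -0.581 mV


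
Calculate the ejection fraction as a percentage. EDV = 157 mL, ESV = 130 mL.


SV = EDV - ESV = 157 - 130 = 27 mL
EF = SV/EDV * 100 = 27/157 * 100
EF = 17.2%


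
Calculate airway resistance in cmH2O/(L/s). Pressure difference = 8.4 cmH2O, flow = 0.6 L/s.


R = dP / flow
R = 8.4 / 0.6
R = 14 cmH2O/(L/s)


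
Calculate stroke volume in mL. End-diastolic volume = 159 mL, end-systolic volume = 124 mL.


SV = EDV - ESV
SV = 159 - 124
SV = 35 mL


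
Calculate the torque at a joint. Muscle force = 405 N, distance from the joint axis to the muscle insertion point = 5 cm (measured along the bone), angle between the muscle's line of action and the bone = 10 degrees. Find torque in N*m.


Torque = F * d * sin(theta)   (moment arm = d*sin(theta))
d = 5 cm = 0.05 m
Torque = 405 * 0.05 * sin(10)
Torque = 3.516 N*m


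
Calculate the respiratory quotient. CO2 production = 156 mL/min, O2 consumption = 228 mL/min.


RQ = VCO2 / VO2
RQ = 156 / 228
RQ = 0.6842


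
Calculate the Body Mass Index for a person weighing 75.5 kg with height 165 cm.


BMI = weight / height^2
height = 165 cm = 1.65 m
BMI = 75.5 / 1.65^2
BMI = 27.73 kg/m^2


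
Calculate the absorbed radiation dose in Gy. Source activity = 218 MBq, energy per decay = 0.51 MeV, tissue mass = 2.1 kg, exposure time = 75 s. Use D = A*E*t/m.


A = 218 MBq = 2.1800e+08 Bq
E = 0.51 MeV = 8.1702e-14 J
D = A*E*t/m = 2.1800e+08*8.1702e-14*75/2.1
D = 6.3611e-04 Gy


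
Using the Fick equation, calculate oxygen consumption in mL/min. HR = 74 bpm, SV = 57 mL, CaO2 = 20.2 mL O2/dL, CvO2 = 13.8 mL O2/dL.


CO = HR*SV = 74*57/1000 = 4.218 L/min
a-v O2 diff = 20.2 - 13.8 = 6.4 mL/dL
VO2 = CO * (CaO2-CvO2) * 10 dL/L
VO2 = 4.218 * 6.4 * 10
VO2 = 270 mL/min


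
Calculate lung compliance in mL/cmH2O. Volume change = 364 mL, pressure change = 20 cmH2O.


C = dV / dP
C = 364 / 20
C = 18.2 mL/cmH2O


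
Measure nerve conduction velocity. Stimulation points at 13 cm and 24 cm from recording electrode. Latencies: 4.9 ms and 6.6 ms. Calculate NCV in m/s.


Distance = (24 - 13) / 100 = 0.11 m
dt = (6.6 - 4.9) / 1000 = 0.0017 s
NCV = dist / dt = 64.71 m/s


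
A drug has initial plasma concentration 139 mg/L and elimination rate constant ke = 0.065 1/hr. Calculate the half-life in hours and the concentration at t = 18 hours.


t_half = ln(2) / ke = 0.693147 / 0.065 = 10.66 hr
C(t) = C0 * exp(-ke*t) = 139 * exp(-0.065*18)
C(18) = 43.14 mg/L


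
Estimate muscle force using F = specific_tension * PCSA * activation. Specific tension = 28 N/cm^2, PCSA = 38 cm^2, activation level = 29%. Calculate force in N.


F = sigma * PCSA * activation
F = 28 * 38 * 0.29
F = 308.6 N


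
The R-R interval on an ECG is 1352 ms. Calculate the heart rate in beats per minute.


HR = 60 / RR_interval(s)
RR = 1352 ms = 1.352 s
HR = 60 / 1.352 = 44.38 bpm


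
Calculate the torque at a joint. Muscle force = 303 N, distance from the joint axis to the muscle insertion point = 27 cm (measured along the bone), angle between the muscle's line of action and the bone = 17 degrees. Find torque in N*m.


Torque = F * d * sin(theta)   (moment arm = d*sin(theta))
d = 27 cm = 0.27 m
Torque = 303 * 0.27 * sin(17)
Torque = 23.92 N*m


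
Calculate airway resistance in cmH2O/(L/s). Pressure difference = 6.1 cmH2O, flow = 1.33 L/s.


R = dP / flow
R = 6.1 / 1.33
R = 4.586 cmH2O/(L/s)


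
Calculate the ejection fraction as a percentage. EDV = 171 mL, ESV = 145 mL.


SV = EDV - ESV = 171 - 145 = 26 mL
EF = SV/EDV * 100 = 26/171 * 100
EF = 15.2%


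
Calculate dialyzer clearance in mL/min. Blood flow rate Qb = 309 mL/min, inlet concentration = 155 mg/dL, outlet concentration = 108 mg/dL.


K = Qb * (Cb_in - Cb_out) / Cb_in
K = 309 * (155 - 108) / 155
K = 93.7 mL/min


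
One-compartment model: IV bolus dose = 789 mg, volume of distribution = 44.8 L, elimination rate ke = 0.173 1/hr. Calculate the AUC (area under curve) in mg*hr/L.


C0 = Dose/Vd = 789/44.8 = 17.6116 mg/L
AUC = C0/ke = 17.6116/0.173
AUC = 101.8 mg*hr/L


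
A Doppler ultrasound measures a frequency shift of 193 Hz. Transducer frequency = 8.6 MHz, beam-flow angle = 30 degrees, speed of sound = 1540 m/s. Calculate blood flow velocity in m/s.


v = fd * c / (2 * f0 * cos(theta))
v = 193 * 1540 / (2 * 8.6000e+06 * cos(30))
v = 0.01995 m/s


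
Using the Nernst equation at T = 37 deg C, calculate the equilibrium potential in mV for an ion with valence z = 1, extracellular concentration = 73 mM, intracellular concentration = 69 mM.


E = (RT/(zF)) * ln(C_out/C_in)
T = 37 + 273.15 = 310.15 K
E = (8.314 * 310.15 / (1 * 96485)) * ln(73/69)
E = 1.506 mV


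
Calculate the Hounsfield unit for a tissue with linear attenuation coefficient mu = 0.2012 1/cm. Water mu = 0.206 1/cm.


HU = ((mu_tissue - mu_water) / mu_water) * 1000
HU = ((0.2012 - 0.206) / 0.206) * 1000
HU = -23.3


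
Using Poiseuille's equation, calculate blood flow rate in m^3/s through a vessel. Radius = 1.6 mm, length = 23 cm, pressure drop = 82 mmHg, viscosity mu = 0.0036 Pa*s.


Q = pi*r^4*dP / (8*mu*L)
r = 0.0016 m, L = 0.23 m
dP = 82 mmHg = 10932.404 Pa
Q = 3.3980e-05 m^3/s


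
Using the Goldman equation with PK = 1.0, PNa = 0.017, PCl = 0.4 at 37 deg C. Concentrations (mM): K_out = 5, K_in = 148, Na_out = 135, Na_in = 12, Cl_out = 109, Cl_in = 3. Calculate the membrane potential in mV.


Vm = (RT/F)*ln((PK*Ko + PNa*Nao + PCl*Cli)/(PK*Ki + PNa*Nai + PCl*Clo))
Numer = 8.495, Denom = 191.804
Vm = -83.3 mV


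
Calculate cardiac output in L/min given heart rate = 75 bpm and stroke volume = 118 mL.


CO = HR * SV
CO = 75 * 118 / 1000
CO = 8.85 L/min


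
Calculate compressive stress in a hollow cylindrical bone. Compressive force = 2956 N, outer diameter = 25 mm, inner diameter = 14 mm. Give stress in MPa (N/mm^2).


A = pi*(r_o^2 - r_i^2)
r_o = 12.5 mm, r_i = 7 mm
A = 336.936 mm^2
sigma = F/A = 2956 / 336.936
sigma = 8.773 MPa


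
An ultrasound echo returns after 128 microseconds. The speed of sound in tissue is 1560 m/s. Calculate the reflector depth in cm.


depth = c * t / 2
t = 128 us = 1.2800e-04 s
depth = 1560 * 1.2800e-04 / 2
depth = 0.09984 m = 9.984 cm


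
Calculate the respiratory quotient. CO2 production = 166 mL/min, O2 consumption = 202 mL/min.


RQ = VCO2 / VO2
RQ = 166 / 202
RQ = 0.8218


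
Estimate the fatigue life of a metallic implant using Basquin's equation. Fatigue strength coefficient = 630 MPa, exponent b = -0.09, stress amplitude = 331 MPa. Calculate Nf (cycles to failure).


sigma_a = sigma_f' * (2Nf)^b
2Nf = (sigma_a/sigma_f')^(1/b)
2Nf = (331/630)^(1/-0.09)
2Nf = 1275.5429
Nf = 637.8


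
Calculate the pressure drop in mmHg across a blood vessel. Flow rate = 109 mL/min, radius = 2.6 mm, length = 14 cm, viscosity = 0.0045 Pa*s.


dP = 8*mu*L*Q / (pi*r^4)
Q = 109 mL/min = 1.81667e-06 m^3/s
dP = 63.7769 Pa = 63.7769 / 133.322 mmHg = 0.4784 mmHg


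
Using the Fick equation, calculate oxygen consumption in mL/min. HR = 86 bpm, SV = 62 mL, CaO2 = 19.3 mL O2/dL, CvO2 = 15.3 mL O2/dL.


CO = HR*SV = 86*62/1000 = 5.332 L/min
a-v O2 diff = 19.3 - 15.3 = 4 mL/dL
VO2 = CO * (CaO2-CvO2) * 10 dL/L
VO2 = 5.332 * 4 * 10
VO2 = 213.3 mL/min


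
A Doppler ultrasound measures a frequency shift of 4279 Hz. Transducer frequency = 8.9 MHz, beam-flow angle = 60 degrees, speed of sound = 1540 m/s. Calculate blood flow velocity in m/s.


v = fd * c / (2 * f0 * cos(theta))
v = 4279 * 1540 / (2 * 8.9000e+06 * cos(60))
v = 0.7404 m/s


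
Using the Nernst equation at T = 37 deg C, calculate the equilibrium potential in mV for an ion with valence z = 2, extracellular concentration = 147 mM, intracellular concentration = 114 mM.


E = (RT/(zF)) * ln(C_out/C_in)
T = 37 + 273.15 = 310.15 K
E = (8.314 * 310.15 / (2 * 96485)) * ln(147/114)
E = 3.397 mV


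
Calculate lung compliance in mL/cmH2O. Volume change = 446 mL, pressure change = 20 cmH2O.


C = dV / dP
C = 446 / 20
C = 22.3 mL/cmH2O


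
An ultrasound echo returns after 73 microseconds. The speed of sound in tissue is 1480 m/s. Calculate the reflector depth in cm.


depth = c * t / 2
t = 73 us = 7.3000e-05 s
depth = 1480 * 7.3000e-05 / 2
depth = 0.05402 m = 5.402 cm


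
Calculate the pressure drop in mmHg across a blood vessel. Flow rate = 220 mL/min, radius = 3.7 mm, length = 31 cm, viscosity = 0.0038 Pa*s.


dP = 8*mu*L*Q / (pi*r^4)
Q = 220 mL/min = 3.66667e-06 m^3/s
dP = 58.6881 Pa = 58.6881 / 133.322 mmHg = 0.4402 mmHg


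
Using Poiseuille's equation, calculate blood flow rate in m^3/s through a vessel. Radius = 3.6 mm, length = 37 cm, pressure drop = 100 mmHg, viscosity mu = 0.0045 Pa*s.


Q = pi*r^4*dP / (8*mu*L)
r = 0.0036 m, L = 0.37 m
dP = 100 mmHg = 13332.2 Pa
Q = 5.2815e-04 m^3/s


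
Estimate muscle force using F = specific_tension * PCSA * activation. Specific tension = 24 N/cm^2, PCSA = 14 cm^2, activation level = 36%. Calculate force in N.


F = sigma * PCSA * activation
F = 24 * 14 * 0.36
F = 121 N


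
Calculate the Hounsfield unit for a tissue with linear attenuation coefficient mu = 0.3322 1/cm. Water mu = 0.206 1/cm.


HU = ((mu_tissue - mu_water) / mu_water) * 1000
HU = ((0.3322 - 0.206) / 0.206) * 1000
HU = 612.6


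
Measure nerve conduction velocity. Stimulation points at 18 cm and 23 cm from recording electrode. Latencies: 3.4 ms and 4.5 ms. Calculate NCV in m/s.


Distance = (23 - 18) / 100 = 0.05 m
dt = (4.5 - 3.4) / 1000 = 0.0011 s
NCV = dist / dt = 45.45 m/s


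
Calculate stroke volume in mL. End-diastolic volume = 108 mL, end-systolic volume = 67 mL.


SV = EDV - ESV
SV = 108 - 67
SV = 41 mL


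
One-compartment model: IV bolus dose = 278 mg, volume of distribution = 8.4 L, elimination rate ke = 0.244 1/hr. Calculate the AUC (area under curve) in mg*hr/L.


C0 = Dose/Vd = 278/8.4 = 33.0952 mg/L
AUC = C0/ke = 33.0952/0.244
AUC = 135.6 mg*hr/L


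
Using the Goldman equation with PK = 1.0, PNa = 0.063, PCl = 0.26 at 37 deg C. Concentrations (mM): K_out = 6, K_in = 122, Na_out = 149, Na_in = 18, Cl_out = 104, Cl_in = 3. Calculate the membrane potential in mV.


Vm = (RT/F)*ln((PK*Ko + PNa*Nao + PCl*Cli)/(PK*Ki + PNa*Nai + PCl*Clo))
Numer = 16.167, Denom = 150.174
Vm = -59.57 mV


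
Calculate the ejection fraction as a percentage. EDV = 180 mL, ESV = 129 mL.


SV = EDV - ESV = 180 - 129 = 51 mL
EF = SV/EDV * 100 = 51/180 * 100
EF = 28.33%


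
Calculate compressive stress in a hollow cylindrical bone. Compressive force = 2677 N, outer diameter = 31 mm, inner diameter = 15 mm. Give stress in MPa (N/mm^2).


A = pi*(r_o^2 - r_i^2)
r_o = 15.5 mm, r_i = 7.5 mm
A = 578.053 mm^2
sigma = F/A = 2677 / 578.053
sigma = 4.631 MPa


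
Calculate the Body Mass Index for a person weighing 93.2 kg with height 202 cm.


BMI = weight / height^2
height = 202 cm = 2.02 m
BMI = 93.2 / 2.02^2
BMI = 22.84 kg/m^2


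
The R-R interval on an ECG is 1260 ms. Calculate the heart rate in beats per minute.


HR = 60 / RR_interval(s)
RR = 1260 ms = 1.26 s
HR = 60 / 1.26 = 47.62 bpm


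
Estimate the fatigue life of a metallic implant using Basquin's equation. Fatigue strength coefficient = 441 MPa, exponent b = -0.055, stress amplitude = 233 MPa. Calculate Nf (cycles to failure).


sigma_a = sigma_f' * (2Nf)^b
2Nf = (sigma_a/sigma_f')^(1/b)
2Nf = (233/441)^(1/-0.055)
2Nf = 109110.54
Nf = 5.456e+04


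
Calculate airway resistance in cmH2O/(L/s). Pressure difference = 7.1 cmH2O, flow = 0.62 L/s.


R = dP / flow
R = 7.1 / 0.62
R = 11.45 cmH2O/(L/s)


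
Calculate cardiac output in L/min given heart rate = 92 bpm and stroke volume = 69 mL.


CO = HR * SV
CO = 92 * 69 / 1000
CO = 6.348 L/min


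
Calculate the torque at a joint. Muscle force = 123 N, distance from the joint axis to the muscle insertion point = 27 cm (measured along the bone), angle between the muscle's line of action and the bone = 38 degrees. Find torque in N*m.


Torque = F * d * sin(theta)   (moment arm = d*sin(theta))
d = 27 cm = 0.27 m
Torque = 123 * 0.27 * sin(38)
Torque = 20.45 N*m


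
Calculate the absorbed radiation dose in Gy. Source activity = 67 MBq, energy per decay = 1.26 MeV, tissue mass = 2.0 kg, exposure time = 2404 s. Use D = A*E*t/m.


A = 67 MBq = 6.7000e+07 Bq
E = 1.26 MeV = 2.01852e-13 J
D = A*E*t/m = 6.7000e+07*2.01852e-13*2404/2.0
D = 0.01626 Gy


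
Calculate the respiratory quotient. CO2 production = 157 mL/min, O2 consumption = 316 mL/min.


RQ = VCO2 / VO2
RQ = 157 / 316
RQ = 0.4968


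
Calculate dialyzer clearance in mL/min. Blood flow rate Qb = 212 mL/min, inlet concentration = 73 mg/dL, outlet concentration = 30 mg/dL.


K = Qb * (Cb_in - Cb_out) / Cb_in
K = 212 * (73 - 30) / 73
K = 124.9 mL/min


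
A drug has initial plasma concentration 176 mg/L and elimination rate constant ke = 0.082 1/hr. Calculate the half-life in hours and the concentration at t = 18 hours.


t_half = ln(2) / ke = 0.693147 / 0.082 = 8.453 hr
C(t) = C0 * exp(-ke*t) = 176 * exp(-0.082*18)
C(18) = 40.22 mg/L


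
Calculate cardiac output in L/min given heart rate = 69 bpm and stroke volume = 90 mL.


CO = HR * SV
CO = 69 * 90 / 1000
CO = 6.21 L/min


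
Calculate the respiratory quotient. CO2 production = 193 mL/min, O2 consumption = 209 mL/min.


RQ = VCO2 / VO2
RQ = 193 / 209
RQ = 0.9234


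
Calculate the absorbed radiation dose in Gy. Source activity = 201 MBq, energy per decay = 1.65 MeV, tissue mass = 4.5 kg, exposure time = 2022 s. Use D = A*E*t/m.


A = 201 MBq = 2.0100e+08 Bq
E = 1.65 MeV = 2.6433e-13 J
D = A*E*t/m = 2.0100e+08*2.6433e-13*2022/4.5
D = 0.02387 Gy


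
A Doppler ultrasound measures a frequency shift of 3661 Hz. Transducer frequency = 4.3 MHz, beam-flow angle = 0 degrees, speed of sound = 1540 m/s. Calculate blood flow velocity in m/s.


v = fd * c / (2 * f0 * cos(theta))
v = 3661 * 1540 / (2 * 4.3000e+06 * cos(0))
v = 0.6556 m/s


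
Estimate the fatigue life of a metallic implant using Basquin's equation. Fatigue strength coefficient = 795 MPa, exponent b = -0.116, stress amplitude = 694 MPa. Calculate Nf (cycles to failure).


sigma_a = sigma_f' * (2Nf)^b
2Nf = (sigma_a/sigma_f')^(1/b)
2Nf = (694/795)^(1/-0.116)
2Nf = 3.226166
Nf = 1.613


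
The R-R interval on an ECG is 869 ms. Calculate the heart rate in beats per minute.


HR = 60 / RR_interval(s)
RR = 869 ms = 0.869 s
HR = 60 / 0.869 = 69.04 bpm


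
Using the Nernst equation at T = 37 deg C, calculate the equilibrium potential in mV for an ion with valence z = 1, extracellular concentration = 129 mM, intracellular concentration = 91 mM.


E = (RT/(zF)) * ln(C_out/C_in)
T = 37 + 273.15 = 310.15 K
E = (8.314 * 310.15 / (1 * 96485)) * ln(129/91)
E = 9.326 mV


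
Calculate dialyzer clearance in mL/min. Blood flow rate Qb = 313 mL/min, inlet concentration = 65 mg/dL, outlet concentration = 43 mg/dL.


K = Qb * (Cb_in - Cb_out) / Cb_in
K = 313 * (65 - 43) / 65
K = 105.9 mL/min


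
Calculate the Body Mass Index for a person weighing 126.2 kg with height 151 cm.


BMI = weight / height^2
height = 151 cm = 1.51 m
BMI = 126.2 / 1.51^2
BMI = 55.35 kg/m^2


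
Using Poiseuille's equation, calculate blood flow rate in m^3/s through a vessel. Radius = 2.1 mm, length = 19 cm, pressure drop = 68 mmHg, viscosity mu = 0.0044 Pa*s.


Q = pi*r^4*dP / (8*mu*L)
r = 0.0021 m, L = 0.19 m
dP = 68 mmHg = 9065.896 Pa
Q = 8.2821e-05 m^3/s


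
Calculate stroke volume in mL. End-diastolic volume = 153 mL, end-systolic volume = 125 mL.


SV = EDV - ESV
SV = 153 - 125
SV = 28 mL


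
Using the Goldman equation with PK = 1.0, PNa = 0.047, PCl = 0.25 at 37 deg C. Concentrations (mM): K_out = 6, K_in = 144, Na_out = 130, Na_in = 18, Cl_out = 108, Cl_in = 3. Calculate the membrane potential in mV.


Vm = (RT/F)*ln((PK*Ko + PNa*Nao + PCl*Cli)/(PK*Ki + PNa*Nai + PCl*Clo))
Numer = 12.86, Denom = 171.846
Vm = -69.28 mV


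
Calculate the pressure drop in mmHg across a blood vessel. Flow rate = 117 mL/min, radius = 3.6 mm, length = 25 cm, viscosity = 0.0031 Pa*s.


dP = 8*mu*L*Q / (pi*r^4)
Q = 117 mL/min = 1.95e-06 m^3/s
dP = 22.9122 Pa = 22.9122 / 133.322 mmHg = 0.1719 mmHg


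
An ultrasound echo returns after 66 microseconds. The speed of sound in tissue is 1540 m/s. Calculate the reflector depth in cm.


depth = c * t / 2
t = 66 us = 6.6000e-05 s
depth = 1540 * 6.6000e-05 / 2
depth = 0.05082 m = 5.082 cm


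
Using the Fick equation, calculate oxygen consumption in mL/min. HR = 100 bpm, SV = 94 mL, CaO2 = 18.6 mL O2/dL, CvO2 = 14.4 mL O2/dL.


CO = HR*SV = 100*94/1000 = 9.4 L/min
a-v O2 diff = 18.6 - 14.4 = 4.2 mL/dL
VO2 = CO * (CaO2-CvO2) * 10 dL/L
VO2 = 9.4 * 4.2 * 10
VO2 = 394.8 mL/min


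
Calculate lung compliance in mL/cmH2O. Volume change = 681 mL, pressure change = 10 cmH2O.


C = dV / dP
C = 681 / 10
C = 68.1 mL/cmH2O


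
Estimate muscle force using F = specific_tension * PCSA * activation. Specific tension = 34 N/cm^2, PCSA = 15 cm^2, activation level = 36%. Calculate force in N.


F = sigma * PCSA * activation
F = 34 * 15 * 0.36
F = 183.6 N


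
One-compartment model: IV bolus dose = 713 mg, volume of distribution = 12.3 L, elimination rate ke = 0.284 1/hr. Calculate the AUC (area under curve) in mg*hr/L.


C0 = Dose/Vd = 713/12.3 = 57.9675 mg/L
AUC = C0/ke = 57.9675/0.284
AUC = 204.1 mg*hr/L


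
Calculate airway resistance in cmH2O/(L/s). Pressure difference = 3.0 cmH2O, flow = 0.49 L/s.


R = dP / flow
R = 3.0 / 0.49
R = 6.122 cmH2O/(L/s)


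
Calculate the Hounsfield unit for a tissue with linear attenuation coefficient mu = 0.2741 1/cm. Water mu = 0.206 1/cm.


HU = ((mu_tissue - mu_water) / mu_water) * 1000
HU = ((0.2741 - 0.206) / 0.206) * 1000
HU = 330.6


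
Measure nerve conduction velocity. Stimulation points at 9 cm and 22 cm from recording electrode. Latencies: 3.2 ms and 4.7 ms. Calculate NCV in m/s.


Distance = (22 - 9) / 100 = 0.13 m
dt = (4.7 - 3.2) / 1000 = 0.0015 s
NCV = dist / dt = 86.67 m/s


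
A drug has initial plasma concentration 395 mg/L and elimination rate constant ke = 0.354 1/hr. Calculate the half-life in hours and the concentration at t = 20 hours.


t_half = ln(2) / ke = 0.693147 / 0.354 = 1.958 hr
C(t) = C0 * exp(-ke*t) = 395 * exp(-0.354*20)
C(20) = 0.3325 mg/L


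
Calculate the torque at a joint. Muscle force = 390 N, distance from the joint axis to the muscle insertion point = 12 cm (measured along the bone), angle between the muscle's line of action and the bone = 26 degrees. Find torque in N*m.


Torque = F * d * sin(theta)   (moment arm = d*sin(theta))
d = 12 cm = 0.12 m
Torque = 390 * 0.12 * sin(26)
Torque = 20.52 N*m


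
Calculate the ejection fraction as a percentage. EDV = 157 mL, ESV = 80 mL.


SV = EDV - ESV = 157 - 80 = 77 mL
EF = SV/EDV * 100 = 77/157 * 100
EF = 49.04%


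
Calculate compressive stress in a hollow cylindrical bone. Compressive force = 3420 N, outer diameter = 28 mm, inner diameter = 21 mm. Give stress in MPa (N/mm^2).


A = pi*(r_o^2 - r_i^2)
r_o = 14 mm, r_i = 10.5 mm
A = 269.392 mm^2
sigma = F/A = 3420 / 269.392
sigma = 12.7 MPa


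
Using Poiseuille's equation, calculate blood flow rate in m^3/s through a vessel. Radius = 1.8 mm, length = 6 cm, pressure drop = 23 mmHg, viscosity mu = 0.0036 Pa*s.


Q = pi*r^4*dP / (8*mu*L)
r = 0.0018 m, L = 0.06 m
dP = 23 mmHg = 3066.406 Pa
Q = 5.8523e-05 m^3/s


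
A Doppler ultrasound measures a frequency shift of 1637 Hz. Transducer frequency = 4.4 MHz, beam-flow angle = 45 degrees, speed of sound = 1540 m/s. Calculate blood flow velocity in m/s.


v = fd * c / (2 * f0 * cos(theta))
v = 1637 * 1540 / (2 * 4.4000e+06 * cos(45))
v = 0.4051 m/s


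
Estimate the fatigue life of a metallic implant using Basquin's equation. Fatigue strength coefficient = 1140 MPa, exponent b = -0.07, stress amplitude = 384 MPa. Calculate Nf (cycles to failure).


sigma_a = sigma_f' * (2Nf)^b
2Nf = (sigma_a/sigma_f')^(1/b)
2Nf = (384/1140)^(1/-0.07)
2Nf = 5637049.1
Nf = 2.8185e+06


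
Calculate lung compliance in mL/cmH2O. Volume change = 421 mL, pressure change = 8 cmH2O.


C = dV / dP
C = 421 / 8
C = 52.62 mL/cmH2O


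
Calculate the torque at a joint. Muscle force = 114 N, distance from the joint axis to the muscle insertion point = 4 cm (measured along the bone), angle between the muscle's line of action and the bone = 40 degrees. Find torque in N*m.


Torque = F * d * sin(theta)   (moment arm = d*sin(theta))
d = 4 cm = 0.04 m
Torque = 114 * 0.04 * sin(40)
Torque = 2.931 N*m


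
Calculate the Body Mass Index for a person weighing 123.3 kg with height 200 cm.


BMI = weight / height^2
height = 200 cm = 2 m
BMI = 123.3 / 2^2
BMI = 30.82 kg/m^2


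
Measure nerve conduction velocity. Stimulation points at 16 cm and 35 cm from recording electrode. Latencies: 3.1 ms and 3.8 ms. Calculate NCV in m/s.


Distance = (35 - 16) / 100 = 0.19 m
dt = (3.8 - 3.1) / 1000 = 7.0000e-04 s
NCV = dist / dt = 271.4 m/s


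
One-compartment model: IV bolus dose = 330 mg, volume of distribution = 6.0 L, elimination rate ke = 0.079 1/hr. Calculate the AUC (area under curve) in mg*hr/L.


C0 = Dose/Vd = 330/6.0 = 55 mg/L
AUC = C0/ke = 55/0.079
AUC = 696.2 mg*hr/L


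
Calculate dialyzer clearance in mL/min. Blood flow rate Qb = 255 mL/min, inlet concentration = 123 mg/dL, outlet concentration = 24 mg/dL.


K = Qb * (Cb_in - Cb_out) / Cb_in
K = 255 * (123 - 24) / 123
K = 205.2 mL/min


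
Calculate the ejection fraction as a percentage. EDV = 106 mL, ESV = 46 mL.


SV = EDV - ESV = 106 - 46 = 60 mL
EF = SV/EDV * 100 = 60/106 * 100
EF = 56.6%


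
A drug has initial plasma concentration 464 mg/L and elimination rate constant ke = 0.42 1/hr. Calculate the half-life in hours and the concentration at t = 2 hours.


t_half = ln(2) / ke = 0.693147 / 0.42 = 1.65 hr
C(t) = C0 * exp(-ke*t) = 464 * exp(-0.42*2)
C(2) = 200.3 mg/L


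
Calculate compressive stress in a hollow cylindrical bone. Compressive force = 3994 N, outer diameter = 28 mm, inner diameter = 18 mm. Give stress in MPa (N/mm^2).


A = pi*(r_o^2 - r_i^2)
r_o = 14 mm, r_i = 9 mm
A = 361.283 mm^2
sigma = F/A = 3994 / 361.283
sigma = 11.06 MPa


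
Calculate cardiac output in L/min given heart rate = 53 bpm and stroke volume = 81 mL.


CO = HR * SV
CO = 53 * 81 / 1000
CO = 4.293 L/min


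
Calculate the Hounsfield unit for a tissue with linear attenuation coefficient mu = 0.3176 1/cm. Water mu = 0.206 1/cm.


HU = ((mu_tissue - mu_water) / mu_water) * 1000
HU = ((0.3176 - 0.206) / 0.206) * 1000
HU = 541.7


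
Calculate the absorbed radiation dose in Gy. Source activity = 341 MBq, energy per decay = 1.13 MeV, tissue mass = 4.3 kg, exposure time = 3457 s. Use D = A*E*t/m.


A = 341 MBq = 3.4100e+08 Bq
E = 1.13 MeV = 1.81026e-13 J
D = A*E*t/m = 3.4100e+08*1.81026e-13*3457/4.3
D = 0.04963 Gy


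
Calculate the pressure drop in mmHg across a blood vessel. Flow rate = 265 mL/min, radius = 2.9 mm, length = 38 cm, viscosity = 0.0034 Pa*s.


dP = 8*mu*L*Q / (pi*r^4)
Q = 265 mL/min = 4.41667e-06 m^3/s
dP = 205.45 Pa = 205.45 / 133.322 mmHg = 1.541 mmHg


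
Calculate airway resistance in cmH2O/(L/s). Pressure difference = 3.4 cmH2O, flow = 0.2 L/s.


R = dP / flow
R = 3.4 / 0.2
R = 17 cmH2O/(L/s)


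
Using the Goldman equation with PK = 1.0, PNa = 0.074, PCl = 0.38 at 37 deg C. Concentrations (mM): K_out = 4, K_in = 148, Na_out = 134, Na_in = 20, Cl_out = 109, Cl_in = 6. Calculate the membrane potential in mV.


Vm = (RT/F)*ln((PK*Ko + PNa*Nao + PCl*Cli)/(PK*Ki + PNa*Nai + PCl*Clo))
Numer = 16.196, Denom = 190.9
Vm = -65.93 mV


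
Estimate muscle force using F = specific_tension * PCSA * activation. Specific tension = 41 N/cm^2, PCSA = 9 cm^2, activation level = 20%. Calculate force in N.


F = sigma * PCSA * activation
F = 41 * 9 * 0.2
F = 73.8 N


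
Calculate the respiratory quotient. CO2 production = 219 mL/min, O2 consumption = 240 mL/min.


RQ = VCO2 / VO2
RQ = 219 / 240
RQ = 0.9125


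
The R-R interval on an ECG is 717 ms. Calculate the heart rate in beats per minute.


HR = 60 / RR_interval(s)
RR = 717 ms = 0.717 s
HR = 60 / 0.717 = 83.68 bpm


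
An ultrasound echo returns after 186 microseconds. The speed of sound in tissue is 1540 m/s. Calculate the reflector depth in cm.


depth = c * t / 2
t = 186 us = 1.8600e-04 s
depth = 1540 * 1.8600e-04 / 2
depth = 0.14322 m = 14.322 cm


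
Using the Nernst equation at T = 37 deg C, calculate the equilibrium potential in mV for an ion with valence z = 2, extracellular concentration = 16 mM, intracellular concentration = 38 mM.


E = (RT/(zF)) * ln(C_out/C_in)
T = 37 + 273.15 = 310.15 K
E = (8.314 * 310.15 / (2 * 96485)) * ln(16/38)
E = -11.56 mV


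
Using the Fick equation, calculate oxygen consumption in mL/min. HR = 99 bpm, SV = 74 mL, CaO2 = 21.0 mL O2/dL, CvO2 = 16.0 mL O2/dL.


CO = HR*SV = 99*74/1000 = 7.326 L/min
a-v O2 diff = 21.0 - 16.0 = 5 mL/dL
VO2 = CO * (CaO2-CvO2) * 10 dL/L
VO2 = 7.326 * 5 * 10
VO2 = 366.3 mL/min


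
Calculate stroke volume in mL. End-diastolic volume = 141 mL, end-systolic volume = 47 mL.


SV = EDV - ESV
SV = 141 - 47
SV = 94 mL


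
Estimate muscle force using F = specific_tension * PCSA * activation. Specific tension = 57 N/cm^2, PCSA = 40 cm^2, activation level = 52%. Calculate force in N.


F = sigma * PCSA * activation
F = 57 * 40 * 0.52
F = 1186 N


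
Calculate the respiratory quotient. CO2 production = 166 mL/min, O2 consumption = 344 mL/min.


RQ = VCO2 / VO2
RQ = 166 / 344
RQ = 0.4826


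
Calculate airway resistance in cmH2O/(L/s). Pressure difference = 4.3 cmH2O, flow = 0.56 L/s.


R = dP / flow
R = 4.3 / 0.56
R = 7.679 cmH2O/(L/s)


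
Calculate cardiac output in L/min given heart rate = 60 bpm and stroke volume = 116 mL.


CO = HR * SV
CO = 60 * 116 / 1000
CO = 6.96 L/min


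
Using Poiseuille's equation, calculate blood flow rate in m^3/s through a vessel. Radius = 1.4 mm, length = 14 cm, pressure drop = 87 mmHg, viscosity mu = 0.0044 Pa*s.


Q = pi*r^4*dP / (8*mu*L)
r = 0.0014 m, L = 0.14 m
dP = 87 mmHg = 11599.014 Pa
Q = 2.8406e-05 m^3/s


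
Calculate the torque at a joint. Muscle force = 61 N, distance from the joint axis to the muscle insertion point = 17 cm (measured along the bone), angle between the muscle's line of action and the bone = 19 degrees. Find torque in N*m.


Torque = F * d * sin(theta)   (moment arm = d*sin(theta))
d = 17 cm = 0.17 m
Torque = 61 * 0.17 * sin(19)
Torque = 3.376 N*m


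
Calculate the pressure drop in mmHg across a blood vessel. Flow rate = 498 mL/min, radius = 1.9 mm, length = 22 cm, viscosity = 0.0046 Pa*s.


dP = 8*mu*L*Q / (pi*r^4)
Q = 498 mL/min = 8.3e-06 m^3/s
dP = 1641.29 Pa = 1641.29 / 133.322 mmHg = 12.31 mmHg


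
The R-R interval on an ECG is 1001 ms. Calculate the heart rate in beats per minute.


HR = 60 / RR_interval(s)
RR = 1001 ms = 1.001 s
HR = 60 / 1.001 = 59.94 bpm


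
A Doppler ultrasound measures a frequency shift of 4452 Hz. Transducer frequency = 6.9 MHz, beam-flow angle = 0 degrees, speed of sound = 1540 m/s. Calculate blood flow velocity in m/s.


v = fd * c / (2 * f0 * cos(theta))
v = 4452 * 1540 / (2 * 6.9000e+06 * cos(0))
v = 0.4968 m/s


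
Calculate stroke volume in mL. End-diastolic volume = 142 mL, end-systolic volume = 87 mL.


SV = EDV - ESV
SV = 142 - 87
SV = 55 mL


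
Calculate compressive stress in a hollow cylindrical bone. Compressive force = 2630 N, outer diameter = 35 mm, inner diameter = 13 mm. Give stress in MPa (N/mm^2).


A = pi*(r_o^2 - r_i^2)
r_o = 17.5 mm, r_i = 6.5 mm
A = 829.38 mm^2
sigma = F/A = 2630 / 829.38
sigma = 3.171 MPa


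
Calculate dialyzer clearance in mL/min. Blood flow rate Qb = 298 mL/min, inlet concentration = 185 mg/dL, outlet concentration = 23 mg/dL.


K = Qb * (Cb_in - Cb_out) / Cb_in
K = 298 * (185 - 23) / 185
K = 261 mL/min


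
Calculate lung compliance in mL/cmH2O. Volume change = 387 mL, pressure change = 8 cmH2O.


C = dV / dP
C = 387 / 8
C = 48.38 mL/cmH2O


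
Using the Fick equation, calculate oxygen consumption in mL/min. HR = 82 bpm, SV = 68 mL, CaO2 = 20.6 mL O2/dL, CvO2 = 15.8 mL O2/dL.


CO = HR*SV = 82*68/1000 = 5.576 L/min
a-v O2 diff = 20.6 - 15.8 = 4.8 mL/dL
VO2 = CO * (CaO2-CvO2) * 10 dL/L
VO2 = 5.576 * 4.8 * 10
VO2 = 267.6 mL/min


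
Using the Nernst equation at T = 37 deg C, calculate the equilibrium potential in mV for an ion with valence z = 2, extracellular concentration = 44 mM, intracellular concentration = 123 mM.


E = (RT/(zF)) * ln(C_out/C_in)
T = 37 + 273.15 = 310.15 K
E = (8.314 * 310.15 / (2 * 96485)) * ln(44/123)
E = -13.74 mV


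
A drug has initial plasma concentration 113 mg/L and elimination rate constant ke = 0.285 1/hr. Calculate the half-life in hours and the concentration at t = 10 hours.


t_half = ln(2) / ke = 0.693147 / 0.285 = 2.432 hr
C(t) = C0 * exp(-ke*t) = 113 * exp(-0.285*10)
C(10) = 6.536 mg/L


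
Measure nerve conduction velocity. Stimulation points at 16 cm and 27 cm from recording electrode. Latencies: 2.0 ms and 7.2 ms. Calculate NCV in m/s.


Distance = (27 - 16) / 100 = 0.11 m
dt = (7.2 - 2.0) / 1000 = 0.0052 s
NCV = dist / dt = 21.15 m/s


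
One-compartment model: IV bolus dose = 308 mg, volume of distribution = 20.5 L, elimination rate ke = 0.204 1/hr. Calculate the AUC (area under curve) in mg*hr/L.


C0 = Dose/Vd = 308/20.5 = 15.0244 mg/L
AUC = C0/ke = 15.0244/0.204
AUC = 73.65 mg*hr/L


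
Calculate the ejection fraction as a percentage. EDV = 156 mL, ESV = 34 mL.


SV = EDV - ESV = 156 - 34 = 122 mL
EF = SV/EDV * 100 = 122/156 * 100
EF = 78.21%


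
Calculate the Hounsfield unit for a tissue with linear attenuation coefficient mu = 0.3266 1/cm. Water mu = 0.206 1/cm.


HU = ((mu_tissue - mu_water) / mu_water) * 1000
HU = ((0.3266 - 0.206) / 0.206) * 1000
HU = 585.4


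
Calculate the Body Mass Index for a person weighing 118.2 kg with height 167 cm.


BMI = weight / height^2
height = 167 cm = 1.67 m
BMI = 118.2 / 1.67^2
BMI = 42.38 kg/m^2


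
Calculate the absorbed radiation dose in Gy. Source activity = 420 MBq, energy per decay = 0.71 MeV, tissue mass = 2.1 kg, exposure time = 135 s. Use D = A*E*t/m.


A = 420 MBq = 4.2000e+08 Bq
E = 0.71 MeV = 1.13742e-13 J
D = A*E*t/m = 4.2000e+08*1.13742e-13*135/2.1
D = 0.003071 Gy


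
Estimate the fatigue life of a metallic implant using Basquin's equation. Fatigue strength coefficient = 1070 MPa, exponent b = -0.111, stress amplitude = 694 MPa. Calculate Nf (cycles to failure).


sigma_a = sigma_f' * (2Nf)^b
2Nf = (sigma_a/sigma_f')^(1/b)
2Nf = (694/1070)^(1/-0.111)
2Nf = 49.421131
Nf = 24.71


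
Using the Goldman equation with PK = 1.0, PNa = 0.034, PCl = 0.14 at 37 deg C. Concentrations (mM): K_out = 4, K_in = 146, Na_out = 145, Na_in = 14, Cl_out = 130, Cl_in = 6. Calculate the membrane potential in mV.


Vm = (RT/F)*ln((PK*Ko + PNa*Nao + PCl*Cli)/(PK*Ki + PNa*Nai + PCl*Clo))
Numer = 9.77, Denom = 164.676
Vm = -75.49 mV


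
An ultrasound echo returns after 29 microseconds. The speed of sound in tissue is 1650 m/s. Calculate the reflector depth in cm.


depth = c * t / 2
t = 29 us = 2.9000e-05 s
depth = 1650 * 2.9000e-05 / 2
depth = 0.023925 m = 2.3925 cm


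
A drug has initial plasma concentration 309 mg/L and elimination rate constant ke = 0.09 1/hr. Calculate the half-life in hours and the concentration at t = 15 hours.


t_half = ln(2) / ke = 0.693147 / 0.09 = 7.702 hr
C(t) = C0 * exp(-ke*t) = 309 * exp(-0.09*15)
C(15) = 80.11 mg/L


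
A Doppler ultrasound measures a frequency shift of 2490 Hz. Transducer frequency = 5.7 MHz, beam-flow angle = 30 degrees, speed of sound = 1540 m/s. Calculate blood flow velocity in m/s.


v = fd * c / (2 * f0 * cos(theta))
v = 2490 * 1540 / (2 * 5.7000e+06 * cos(30))
v = 0.3884 m/s
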